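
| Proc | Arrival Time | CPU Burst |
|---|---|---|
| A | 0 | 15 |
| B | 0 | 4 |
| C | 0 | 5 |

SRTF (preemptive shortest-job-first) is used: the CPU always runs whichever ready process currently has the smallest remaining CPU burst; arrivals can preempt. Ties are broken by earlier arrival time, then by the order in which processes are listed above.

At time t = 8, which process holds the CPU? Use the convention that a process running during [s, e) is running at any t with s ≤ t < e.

C

Gantt: | B 0-4 | C 4-9 | A 9-24 |
Completion: A=24  B=4  C=9
Turnaround (C−A): A=24  B=4  C=9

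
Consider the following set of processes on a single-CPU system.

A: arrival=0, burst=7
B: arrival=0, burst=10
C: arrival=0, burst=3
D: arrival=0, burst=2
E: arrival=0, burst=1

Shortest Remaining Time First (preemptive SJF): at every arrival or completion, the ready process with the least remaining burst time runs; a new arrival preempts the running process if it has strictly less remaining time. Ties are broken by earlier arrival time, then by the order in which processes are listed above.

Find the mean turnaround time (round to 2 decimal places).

Timeline: | E 0-1 | D 1-3 | C 3-6 | A 6-13 | B 13-23 |
Completion: A=13  B=23  C=6  D=3  E=1
Turnaround (C−A): A=13  B=23  C=6  D=3  E=1
Turnaround times: A=13, B=23, C=6, D=3, E=1
Average turnaround = (13+23+6+3+1) / 5 = 46/5 = 9.20

9.20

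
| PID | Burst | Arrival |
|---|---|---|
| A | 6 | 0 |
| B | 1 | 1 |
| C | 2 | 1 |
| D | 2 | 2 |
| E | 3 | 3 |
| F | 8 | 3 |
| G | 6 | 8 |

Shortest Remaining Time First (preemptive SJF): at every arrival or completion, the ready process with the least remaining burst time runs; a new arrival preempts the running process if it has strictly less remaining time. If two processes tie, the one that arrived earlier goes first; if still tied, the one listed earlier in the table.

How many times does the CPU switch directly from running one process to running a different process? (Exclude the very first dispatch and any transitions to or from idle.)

Gantt: | A 0-1 | B 1-2 | C 2-4 | D 4-6 | E 6-9 | A 9-14 | G 14-20 | F 20-28 |
Completion: A=14  B=2  C=4  D=6  E=9  F=28  G=20
Turnaround (C−A): A=14  B=1  C=3  D=4  E=6  F=25  G=12

7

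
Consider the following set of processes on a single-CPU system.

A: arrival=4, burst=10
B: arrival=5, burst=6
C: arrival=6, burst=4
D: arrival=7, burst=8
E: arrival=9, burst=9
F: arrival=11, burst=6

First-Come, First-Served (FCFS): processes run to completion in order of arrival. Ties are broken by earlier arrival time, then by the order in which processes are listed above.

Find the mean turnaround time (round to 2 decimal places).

22.67

Timeline: | idle 0-4 | A 4-14 | B 14-20 | C 20-24 | D 24-32 | E 32-41 | F 41-47 |
Completion: A=14  B=20  C=24  D=32  E=41  F=47
Turnaround (C−A): A=10  B=15  C=18  D=25  E=32  F=36
Turnaround times: A=10, B=15, C=18, D=25, E=32, F=36
Average turnaround = (10+15+18+25+32+36) / 6 = 136/6 = 22.67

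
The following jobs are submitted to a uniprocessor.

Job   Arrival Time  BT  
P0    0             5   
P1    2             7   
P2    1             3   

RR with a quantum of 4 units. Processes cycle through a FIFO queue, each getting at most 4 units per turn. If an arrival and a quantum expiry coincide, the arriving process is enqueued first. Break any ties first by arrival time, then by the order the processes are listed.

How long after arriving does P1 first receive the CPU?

5

Schedule: | P0 0-4 | P2 4-7 | P1 7-11 | P0 11-12 | P1 12-15 |
Completion: P0=12  P1=15  P2=7
Response(P1) = first start − arrival = 7 − 2 = 5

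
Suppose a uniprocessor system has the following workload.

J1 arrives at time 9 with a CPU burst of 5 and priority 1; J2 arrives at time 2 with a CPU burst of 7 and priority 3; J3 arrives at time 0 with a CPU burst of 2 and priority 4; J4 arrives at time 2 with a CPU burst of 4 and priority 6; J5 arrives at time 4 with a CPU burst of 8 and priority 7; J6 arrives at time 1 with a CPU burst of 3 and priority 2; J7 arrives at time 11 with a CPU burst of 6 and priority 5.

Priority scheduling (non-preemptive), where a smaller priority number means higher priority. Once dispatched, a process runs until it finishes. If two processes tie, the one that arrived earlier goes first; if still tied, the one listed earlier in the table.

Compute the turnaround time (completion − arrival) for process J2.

Gantt: | J3 0-2 | J6 2-5 | J2 5-12 | J1 12-17 | J7 17-23 | J4 23-27 | J5 27-35 |
Completion: J1=17  J2=12  J3=2  J4=27  J5=35  J6=5  J7=23
Turnaround (C−A): J1=8  J2=10  J3=2  J4=25  J5=31  J6=4  J7=12
Turnaround(J2) = completion − arrival = 12 − 2 = 10

10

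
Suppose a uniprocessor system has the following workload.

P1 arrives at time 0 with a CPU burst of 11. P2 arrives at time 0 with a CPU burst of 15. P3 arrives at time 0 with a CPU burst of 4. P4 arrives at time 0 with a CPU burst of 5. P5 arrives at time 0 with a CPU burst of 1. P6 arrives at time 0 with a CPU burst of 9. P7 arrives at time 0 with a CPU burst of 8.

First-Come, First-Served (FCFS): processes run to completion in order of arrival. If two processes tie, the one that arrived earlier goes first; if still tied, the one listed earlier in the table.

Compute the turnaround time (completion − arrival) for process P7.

Schedule: | P1 0-11 | P2 11-26 | P3 26-30 | P4 30-35 | P5 35-36 | P6 36-45 | P7 45-53 |
Completion: P1=11  P2=26  P3=30  P4=35  P5=36  P6=45  P7=53
Turnaround (C−A): P1=11  P2=26  P3=30  P4=35  P5=36  P6=45  P7=53
Turnaround(P7) = completion − arrival = 53 − 0 = 53

53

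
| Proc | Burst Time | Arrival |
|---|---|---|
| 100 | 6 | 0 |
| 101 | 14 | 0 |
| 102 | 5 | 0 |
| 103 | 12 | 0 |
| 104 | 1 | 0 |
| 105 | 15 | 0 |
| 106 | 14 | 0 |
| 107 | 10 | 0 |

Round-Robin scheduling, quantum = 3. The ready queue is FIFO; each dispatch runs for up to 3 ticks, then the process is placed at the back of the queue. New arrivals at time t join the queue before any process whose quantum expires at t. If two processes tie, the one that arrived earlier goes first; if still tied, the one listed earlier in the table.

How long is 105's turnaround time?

75

Schedule: | 100 0-3 | 101 3-6 | 102 6-9 | 103 9-12 | 104 12-13 | 105 13-16 | 106 16-19 | 107 19-22 | 100 22-25 | 101 25-28 | 102 28-30 | 103 30-33 | 105 33-36 | 106 36-39 | 107 39-42 | 101 42-45 | 103 45-48 | 105 48-51 | 106 51-54 | 107 54-57 | 101 57-60 | 103 60-63 | 105 63-66 | 106 66-69 | 107 69-70 | 101 70-72 | 105 72-75 | 106 75-77 |
Completion: 100=25  101=72  102=30  103=63  104=13  105=75  106=77  107=70
Turnaround (C−A): 100=25  101=72  102=30  103=63  104=13  105=75  106=77  107=70
Turnaround(105) = completion − arrival = 75 − 0 = 75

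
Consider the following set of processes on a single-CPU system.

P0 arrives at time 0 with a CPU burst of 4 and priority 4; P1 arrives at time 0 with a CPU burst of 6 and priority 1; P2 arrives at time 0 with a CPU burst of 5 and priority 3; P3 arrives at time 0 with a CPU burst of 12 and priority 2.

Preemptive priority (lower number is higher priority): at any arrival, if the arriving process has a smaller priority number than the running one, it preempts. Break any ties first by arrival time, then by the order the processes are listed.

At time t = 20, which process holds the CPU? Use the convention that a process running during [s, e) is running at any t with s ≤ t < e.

P2

Schedule: | P1 0-6 | P3 6-18 | P2 18-23 | P0 23-27 |
Completion: P0=27  P1=6  P2=23  P3=18
Turnaround (C−A): P0=27  P1=6  P2=23  P3=18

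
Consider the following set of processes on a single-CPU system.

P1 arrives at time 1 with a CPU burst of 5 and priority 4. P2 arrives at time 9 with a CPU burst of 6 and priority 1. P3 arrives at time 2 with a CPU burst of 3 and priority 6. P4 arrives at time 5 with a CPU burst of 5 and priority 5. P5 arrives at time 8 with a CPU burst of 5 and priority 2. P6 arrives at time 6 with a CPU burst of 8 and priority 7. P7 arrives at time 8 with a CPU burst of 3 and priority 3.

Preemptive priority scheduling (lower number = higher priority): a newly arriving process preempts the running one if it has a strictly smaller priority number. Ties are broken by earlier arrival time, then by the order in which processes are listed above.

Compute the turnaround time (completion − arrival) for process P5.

Schedule: | idle 0-1 | P1 1-6 | P4 6-8 | P5 8-9 | P2 9-15 | P5 15-19 | P7 19-22 | P4 22-25 | P3 25-28 | P6 28-36 |
Completion: P1=6  P2=15  P3=28  P4=25  P5=19  P6=36  P7=22
Turnaround (C−A): P1=5  P2=6  P3=26  P4=20  P5=11  P6=30  P7=14
Turnaround(P5) = completion − arrival = 19 − 8 = 11

11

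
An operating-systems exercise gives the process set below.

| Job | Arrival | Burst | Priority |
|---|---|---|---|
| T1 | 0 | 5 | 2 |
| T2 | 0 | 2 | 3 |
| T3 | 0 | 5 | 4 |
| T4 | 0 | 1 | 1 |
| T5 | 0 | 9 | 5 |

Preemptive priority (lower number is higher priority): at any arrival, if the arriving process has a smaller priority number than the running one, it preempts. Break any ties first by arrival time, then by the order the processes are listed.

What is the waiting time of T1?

1

Schedule: | T4 0-1 | T1 1-6 | T2 6-8 | T3 8-13 | T5 13-22 |
Completion: T1=6  T2=8  T3=13  T4=1  T5=22
Turnaround (C−A): T1=6  T2=8  T3=13  T4=1  T5=22
Waiting(T1) = turnaround − burst = 6 − 5 = 1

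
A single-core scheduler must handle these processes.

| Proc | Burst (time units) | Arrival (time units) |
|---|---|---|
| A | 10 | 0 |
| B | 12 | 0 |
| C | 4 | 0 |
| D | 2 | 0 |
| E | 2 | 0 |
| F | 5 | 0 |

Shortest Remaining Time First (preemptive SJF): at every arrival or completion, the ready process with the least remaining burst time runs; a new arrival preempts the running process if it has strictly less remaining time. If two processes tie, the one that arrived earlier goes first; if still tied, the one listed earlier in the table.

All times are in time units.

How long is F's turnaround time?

13

Schedule: | D 0-2 | E 2-4 | C 4-8 | F 8-13 | A 13-23 | B 23-35 |
Completion: A=23  B=35  C=8  D=2  E=4  F=13
Turnaround(F) = completion − arrival = 13 − 0 = 13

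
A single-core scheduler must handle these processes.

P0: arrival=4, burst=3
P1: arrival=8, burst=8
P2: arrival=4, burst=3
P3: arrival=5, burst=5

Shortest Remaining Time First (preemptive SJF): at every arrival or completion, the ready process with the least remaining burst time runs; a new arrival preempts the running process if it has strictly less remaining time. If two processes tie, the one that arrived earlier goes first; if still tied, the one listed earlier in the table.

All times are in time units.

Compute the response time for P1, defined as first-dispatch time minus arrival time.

Gantt: | idle 0-4 | P0 4-7 | P2 7-10 | P3 10-15 | P1 15-23 |
Completion: P0=7  P1=23  P2=10  P3=15
Turnaround (C−A): P0=3  P1=15  P2=6  P3=10
Response(P1) = first start − arrival = 15 − 8 = 7

7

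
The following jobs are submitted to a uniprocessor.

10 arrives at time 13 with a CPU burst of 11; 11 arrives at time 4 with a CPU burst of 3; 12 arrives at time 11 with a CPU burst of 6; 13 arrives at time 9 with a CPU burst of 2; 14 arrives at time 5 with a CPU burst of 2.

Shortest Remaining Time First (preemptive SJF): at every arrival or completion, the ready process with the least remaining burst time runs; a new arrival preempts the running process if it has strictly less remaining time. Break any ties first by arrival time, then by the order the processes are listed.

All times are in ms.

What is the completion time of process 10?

28

Schedule: | idle 0-4 | 11 4-7 | 14 7-9 | 13 9-11 | 12 11-17 | 10 17-28 |
Completion: 10=28  11=7  12=17  13=11  14=9
Turnaround (C−A): 10=15  11=3  12=6  13=2  14=4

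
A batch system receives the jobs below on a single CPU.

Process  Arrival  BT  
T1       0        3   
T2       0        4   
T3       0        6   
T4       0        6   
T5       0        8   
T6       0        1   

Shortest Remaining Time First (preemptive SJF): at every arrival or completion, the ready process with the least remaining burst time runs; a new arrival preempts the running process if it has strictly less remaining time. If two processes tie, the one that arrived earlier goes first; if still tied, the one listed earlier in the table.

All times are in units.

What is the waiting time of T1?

Gantt: | T6 0-1 | T1 1-4 | T2 4-8 | T3 8-14 | T4 14-20 | T5 20-28 |
Completion: T1=4  T2=8  T3=14  T4=20  T5=28  T6=1
Turnaround (C−A): T1=4  T2=8  T3=14  T4=20  T5=28  T6=1
Waiting(T1) = turnaround − burst = 4 − 3 = 1

1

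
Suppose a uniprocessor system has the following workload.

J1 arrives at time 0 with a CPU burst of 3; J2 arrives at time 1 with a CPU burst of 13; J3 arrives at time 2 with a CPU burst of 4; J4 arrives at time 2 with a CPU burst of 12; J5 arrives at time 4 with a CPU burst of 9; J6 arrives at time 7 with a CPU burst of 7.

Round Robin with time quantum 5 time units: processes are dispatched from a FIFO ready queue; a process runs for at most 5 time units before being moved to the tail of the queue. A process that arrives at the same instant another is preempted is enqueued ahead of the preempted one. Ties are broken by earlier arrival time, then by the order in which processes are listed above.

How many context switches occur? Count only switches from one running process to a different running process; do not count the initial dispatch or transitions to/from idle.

11

Schedule: | J1 0-3 | J2 3-8 | J3 8-12 | J4 12-17 | J5 17-22 | J6 22-27 | J2 27-32 | J4 32-37 | J5 37-41 | J6 41-43 | J2 43-46 | J4 46-48 |
Completion: J1=3  J2=46  J3=12  J4=48  J5=41  J6=43
Turnaround (C−A): J1=3  J2=45  J3=10  J4=46  J5=37  J6=36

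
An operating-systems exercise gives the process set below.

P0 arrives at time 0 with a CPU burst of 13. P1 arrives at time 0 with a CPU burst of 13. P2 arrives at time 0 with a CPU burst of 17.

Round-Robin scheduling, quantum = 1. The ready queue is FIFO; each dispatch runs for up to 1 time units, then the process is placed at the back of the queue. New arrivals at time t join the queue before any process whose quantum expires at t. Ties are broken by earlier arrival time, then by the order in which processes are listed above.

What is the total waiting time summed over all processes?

Timeline: | P0 0-1 | P1 1-2 | P2 2-3 | P0 3-4 | P1 4-5 | P2 5-6 | P0 6-7 | P1 7-8 | P2 8-9 | P0 9-10 | P1 10-11 | P2 11-12 | P0 12-13 | P1 13-14 | P2 14-15 | P0 15-16 | P1 16-17 | P2 17-18 | P0 18-19 | P1 19-20 | P2 20-21 | P0 21-22 | P1 22-23 | P2 23-24 | P0 24-25 | P1 25-26 | P2 26-27 | P0 27-28 | P1 28-29 | P2 29-30 | P0 30-31 | P1 31-32 | P2 32-33 | P0 33-34 | P1 34-35 | P2 35-36 | P0 36-37 | P1 37-38 | P2 38-43 |
Completion: P0=37  P1=38  P2=43
Waiting = turnaround − burst: P0=24, P1=25, P2=26
Total waiting = 24 + 25 + 26 = 75

75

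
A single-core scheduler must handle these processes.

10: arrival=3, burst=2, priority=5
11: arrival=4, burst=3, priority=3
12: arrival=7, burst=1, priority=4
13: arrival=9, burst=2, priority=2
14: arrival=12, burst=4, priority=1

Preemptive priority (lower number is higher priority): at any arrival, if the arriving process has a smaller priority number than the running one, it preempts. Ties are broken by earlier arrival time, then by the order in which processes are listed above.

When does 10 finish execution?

Schedule: | idle 0-3 | 10 3-4 | 11 4-7 | 12 7-8 | 10 8-9 | 13 9-11 | idle 11-12 | 14 12-16 |
Completion: 10=9  11=7  12=8  13=11  14=16

9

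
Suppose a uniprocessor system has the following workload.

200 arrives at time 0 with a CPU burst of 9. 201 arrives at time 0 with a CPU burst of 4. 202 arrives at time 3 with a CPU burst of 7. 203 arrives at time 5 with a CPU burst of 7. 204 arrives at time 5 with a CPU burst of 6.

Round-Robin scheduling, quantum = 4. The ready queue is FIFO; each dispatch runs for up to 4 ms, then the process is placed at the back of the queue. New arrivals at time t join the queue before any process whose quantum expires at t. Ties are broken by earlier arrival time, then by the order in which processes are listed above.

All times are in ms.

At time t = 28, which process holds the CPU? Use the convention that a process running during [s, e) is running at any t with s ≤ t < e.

Gantt: | 200 0-4 | 201 4-8 | 202 8-12 | 200 12-16 | 203 16-20 | 204 20-24 | 202 24-27 | 200 27-28 | 203 28-31 | 204 31-33 |
Completion: 200=28  201=8  202=27  203=31  204=33
Turnaround (C−A): 200=28  201=8  202=24  203=26  204=28

203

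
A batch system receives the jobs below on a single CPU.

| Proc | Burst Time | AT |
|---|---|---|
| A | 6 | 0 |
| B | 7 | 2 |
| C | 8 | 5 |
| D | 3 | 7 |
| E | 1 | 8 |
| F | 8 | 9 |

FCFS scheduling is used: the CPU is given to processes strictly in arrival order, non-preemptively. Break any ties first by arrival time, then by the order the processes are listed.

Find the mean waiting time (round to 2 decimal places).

9.67

Timeline: | A 0-6 | B 6-13 | C 13-21 | D 21-24 | E 24-25 | F 25-33 |
Completion: A=6  B=13  C=21  D=24  E=25  F=33
Waiting times: A=0, B=4, C=8, D=14, E=16, F=16
Average waiting = (0+4+8+14+16+16) / 6 = 58/6 = 9.67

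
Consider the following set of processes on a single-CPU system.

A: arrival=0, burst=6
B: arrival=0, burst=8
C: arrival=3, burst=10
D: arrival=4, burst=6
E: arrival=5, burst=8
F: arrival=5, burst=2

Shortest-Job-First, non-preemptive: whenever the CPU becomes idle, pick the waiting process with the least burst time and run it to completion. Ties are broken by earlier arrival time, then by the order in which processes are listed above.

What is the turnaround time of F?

3

Timeline: | A 0-6 | F 6-8 | D 8-14 | B 14-22 | E 22-30 | C 30-40 |
Completion: A=6  B=22  C=40  D=14  E=30  F=8
Turnaround (C−A): A=6  B=22  C=37  D=10  E=25  F=3
Turnaround(F) = completion − arrival = 8 − 5 = 3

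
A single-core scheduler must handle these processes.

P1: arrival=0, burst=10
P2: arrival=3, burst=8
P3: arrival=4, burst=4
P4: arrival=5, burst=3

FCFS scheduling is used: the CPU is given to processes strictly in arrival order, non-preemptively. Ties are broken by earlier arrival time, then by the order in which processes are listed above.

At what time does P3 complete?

Timeline: | P1 0-10 | P2 10-18 | P3 18-22 | P4 22-25 |
Completion: P1=10  P2=18  P3=22  P4=25
Turnaround (C−A): P1=10  P2=15  P3=18  P4=20

22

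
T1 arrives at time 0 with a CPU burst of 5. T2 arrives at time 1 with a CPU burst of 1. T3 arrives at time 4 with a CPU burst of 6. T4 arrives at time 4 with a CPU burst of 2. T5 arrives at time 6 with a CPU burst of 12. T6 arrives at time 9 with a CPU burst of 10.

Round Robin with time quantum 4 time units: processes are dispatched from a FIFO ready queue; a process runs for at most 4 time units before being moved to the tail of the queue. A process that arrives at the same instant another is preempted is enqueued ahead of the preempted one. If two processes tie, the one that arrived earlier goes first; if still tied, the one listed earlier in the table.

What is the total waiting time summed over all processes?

60

Schedule: | T1 0-4 | T2 4-5 | T3 5-9 | T4 9-11 | T1 11-12 | T5 12-16 | T6 16-20 | T3 20-22 | T5 22-26 | T6 26-30 | T5 30-34 | T6 34-36 |
Completion: T1=12  T2=5  T3=22  T4=11  T5=34  T6=36
Turnaround (C−A): T1=12  T2=4  T3=18  T4=7  T5=28  T6=27
Waiting = turnaround − burst: T1=7, T2=3, T3=12, T4=5, T5=16, T6=17
Total waiting = 7 + 3 + 12 + 5 + 16 + 17 = 60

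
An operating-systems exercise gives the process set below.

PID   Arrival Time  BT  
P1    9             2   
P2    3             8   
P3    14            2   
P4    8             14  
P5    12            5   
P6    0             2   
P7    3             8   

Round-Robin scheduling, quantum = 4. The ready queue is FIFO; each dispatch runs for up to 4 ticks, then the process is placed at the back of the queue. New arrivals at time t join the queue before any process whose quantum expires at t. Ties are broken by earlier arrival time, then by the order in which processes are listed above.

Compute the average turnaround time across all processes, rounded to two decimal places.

17.57

Schedule: | P6 0-2 | idle 2-3 | P2 3-7 | P7 7-11 | P2 11-15 | P4 15-19 | P1 19-21 | P7 21-25 | P5 25-29 | P3 29-31 | P4 31-35 | P5 35-36 | P4 36-42 |
Completion: P1=21  P2=15  P3=31  P4=42  P5=36  P6=2  P7=25
Turnaround (C−A): P1=12  P2=12  P3=17  P4=34  P5=24  P6=2  P7=22
Turnaround times: P1=12, P2=12, P3=17, P4=34, P5=24, P6=2, P7=22
Average turnaround = (12+12+17+34+24+2+22) / 7 = 123/7 = 17.57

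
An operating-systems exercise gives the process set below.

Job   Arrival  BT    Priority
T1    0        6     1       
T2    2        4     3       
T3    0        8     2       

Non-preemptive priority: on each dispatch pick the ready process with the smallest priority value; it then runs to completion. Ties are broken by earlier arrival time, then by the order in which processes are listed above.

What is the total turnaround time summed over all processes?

36

Schedule: | T1 0-6 | T3 6-14 | T2 14-18 |
Completion: T1=6  T2=18  T3=14
Turnaround (C−A): T1=6  T2=16  T3=14
Turnaround = completion − arrival: T1=6, T2=16, T3=14
Total turnaround = 6 + 16 + 14 = 36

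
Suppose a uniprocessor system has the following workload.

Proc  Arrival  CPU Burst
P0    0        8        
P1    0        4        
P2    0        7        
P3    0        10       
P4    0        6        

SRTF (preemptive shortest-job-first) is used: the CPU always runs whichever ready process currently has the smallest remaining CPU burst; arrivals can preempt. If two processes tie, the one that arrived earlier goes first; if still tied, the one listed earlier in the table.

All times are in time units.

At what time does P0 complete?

25

Timeline: | P1 0-4 | P4 4-10 | P2 10-17 | P0 17-25 | P3 25-35 |
Completion: P0=25  P1=4  P2=17  P3=35  P4=10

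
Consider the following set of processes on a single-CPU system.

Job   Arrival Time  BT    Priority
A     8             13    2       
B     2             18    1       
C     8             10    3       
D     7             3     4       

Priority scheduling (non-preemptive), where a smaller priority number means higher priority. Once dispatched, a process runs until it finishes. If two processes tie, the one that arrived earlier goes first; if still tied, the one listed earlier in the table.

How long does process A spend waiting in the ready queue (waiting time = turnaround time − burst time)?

Timeline: | idle 0-2 | B 2-20 | A 20-33 | C 33-43 | D 43-46 |
Completion: A=33  B=20  C=43  D=46
Waiting(A) = turnaround − burst = 25 − 13 = 12

12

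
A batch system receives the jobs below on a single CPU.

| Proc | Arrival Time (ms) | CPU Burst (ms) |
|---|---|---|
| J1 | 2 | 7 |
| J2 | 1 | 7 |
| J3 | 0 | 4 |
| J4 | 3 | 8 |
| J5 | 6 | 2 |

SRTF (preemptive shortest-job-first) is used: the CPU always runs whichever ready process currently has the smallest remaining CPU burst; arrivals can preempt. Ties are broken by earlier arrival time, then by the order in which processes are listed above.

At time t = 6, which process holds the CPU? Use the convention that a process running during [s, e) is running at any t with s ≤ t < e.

Schedule: | J3 0-4 | J2 4-6 | J5 6-8 | J2 8-13 | J1 13-20 | J4 20-28 |
Completion: J1=20  J2=13  J3=4  J4=28  J5=8
Turnaround (C−A): J1=18  J2=12  J3=4  J4=25  J5=2

J5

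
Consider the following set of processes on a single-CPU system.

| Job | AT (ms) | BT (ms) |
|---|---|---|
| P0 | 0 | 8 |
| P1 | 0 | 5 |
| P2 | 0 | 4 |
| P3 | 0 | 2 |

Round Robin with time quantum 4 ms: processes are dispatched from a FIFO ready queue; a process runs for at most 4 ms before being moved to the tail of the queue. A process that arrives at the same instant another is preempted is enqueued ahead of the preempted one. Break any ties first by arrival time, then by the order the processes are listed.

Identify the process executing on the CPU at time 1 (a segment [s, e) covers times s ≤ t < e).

Timeline: | P0 0-4 | P1 4-8 | P2 8-12 | P3 12-14 | P0 14-18 | P1 18-19 |
Completion: P0=18  P1=19  P2=12  P3=14

P0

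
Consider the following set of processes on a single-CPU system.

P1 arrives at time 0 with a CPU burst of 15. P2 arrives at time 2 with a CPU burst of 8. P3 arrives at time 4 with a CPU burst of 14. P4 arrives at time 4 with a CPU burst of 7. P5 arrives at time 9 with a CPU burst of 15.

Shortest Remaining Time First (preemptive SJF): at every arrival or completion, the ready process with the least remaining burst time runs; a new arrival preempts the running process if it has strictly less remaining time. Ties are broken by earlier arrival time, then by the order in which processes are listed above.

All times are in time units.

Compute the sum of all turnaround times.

141

Gantt: | P1 0-2 | P2 2-10 | P4 10-17 | P1 17-30 | P3 30-44 | P5 44-59 |
Completion: P1=30  P2=10  P3=44  P4=17  P5=59
Turnaround (C−A): P1=30  P2=8  P3=40  P4=13  P5=50
Turnaround = completion − arrival: P1=30, P2=8, P3=40, P4=13, P5=50
Total turnaround = 30 + 8 + 40 + 13 + 50 = 141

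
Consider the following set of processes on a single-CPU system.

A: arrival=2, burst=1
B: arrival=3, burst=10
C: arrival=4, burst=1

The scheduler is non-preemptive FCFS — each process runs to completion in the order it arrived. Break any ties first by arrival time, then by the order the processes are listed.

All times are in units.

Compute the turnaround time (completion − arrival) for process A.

1

Schedule: | idle 0-2 | A 2-3 | B 3-13 | C 13-14 |
Completion: A=3  B=13  C=14
Turnaround (C−A): A=1  B=10  C=10
Turnaround(A) = completion − arrival = 3 − 2 = 1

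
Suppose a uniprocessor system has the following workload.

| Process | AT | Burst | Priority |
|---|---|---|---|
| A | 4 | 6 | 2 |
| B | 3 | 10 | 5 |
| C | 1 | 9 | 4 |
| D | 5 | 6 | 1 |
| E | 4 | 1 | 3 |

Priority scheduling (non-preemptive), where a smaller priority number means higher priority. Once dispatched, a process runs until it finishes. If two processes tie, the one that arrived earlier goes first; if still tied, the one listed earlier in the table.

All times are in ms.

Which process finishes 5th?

B

Gantt: | idle 0-1 | C 1-10 | D 10-16 | A 16-22 | E 22-23 | B 23-33 |
Completion: A=22  B=33  C=10  D=16  E=23
Turnaround (C−A): A=18  B=30  C=9  D=11  E=19
Finish order: C → D → A → E → B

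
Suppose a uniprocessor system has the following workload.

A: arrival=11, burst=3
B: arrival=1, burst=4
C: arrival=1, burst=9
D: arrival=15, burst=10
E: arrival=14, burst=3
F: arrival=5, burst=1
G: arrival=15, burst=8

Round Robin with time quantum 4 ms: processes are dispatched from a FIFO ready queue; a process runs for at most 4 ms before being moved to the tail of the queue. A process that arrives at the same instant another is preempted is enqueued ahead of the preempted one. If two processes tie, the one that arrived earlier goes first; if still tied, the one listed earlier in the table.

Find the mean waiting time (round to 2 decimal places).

7.00

Gantt: | idle 0-1 | B 1-5 | C 5-9 | F 9-10 | C 10-14 | A 14-17 | E 17-20 | C 20-21 | D 21-25 | G 25-29 | D 29-33 | G 33-37 | D 37-39 |
Completion: A=17  B=5  C=21  D=39  E=20  F=10  G=37
Waiting times: A=3, B=0, C=11, D=14, E=3, F=4, G=14
Average waiting = (3+0+11+14+3+4+14) / 7 = 49/7 = 7.00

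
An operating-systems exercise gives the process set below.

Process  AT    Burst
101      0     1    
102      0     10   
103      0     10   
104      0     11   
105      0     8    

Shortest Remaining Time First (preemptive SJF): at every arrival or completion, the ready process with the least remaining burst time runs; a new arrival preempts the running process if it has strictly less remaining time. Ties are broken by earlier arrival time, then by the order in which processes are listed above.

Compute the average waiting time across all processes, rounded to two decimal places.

11.60

Schedule: | 101 0-1 | 105 1-9 | 102 9-19 | 103 19-29 | 104 29-40 |
Completion: 101=1  102=19  103=29  104=40  105=9
Waiting times: 101=0, 102=9, 103=19, 104=29, 105=1
Average waiting = (0+9+19+29+1) / 5 = 58/5 = 11.60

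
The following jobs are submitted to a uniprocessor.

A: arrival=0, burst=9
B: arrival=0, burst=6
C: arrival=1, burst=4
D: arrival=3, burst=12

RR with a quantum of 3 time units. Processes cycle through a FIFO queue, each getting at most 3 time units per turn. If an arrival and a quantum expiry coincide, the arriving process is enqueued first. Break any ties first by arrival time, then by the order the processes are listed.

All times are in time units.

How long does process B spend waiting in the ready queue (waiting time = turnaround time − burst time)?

12

Gantt: | A 0-3 | B 3-6 | C 6-9 | D 9-12 | A 12-15 | B 15-18 | C 18-19 | D 19-22 | A 22-25 | D 25-31 |
Completion: A=25  B=18  C=19  D=31
Turnaround (C−A): A=25  B=18  C=18  D=28
Waiting(B) = turnaround − burst = 18 − 6 = 12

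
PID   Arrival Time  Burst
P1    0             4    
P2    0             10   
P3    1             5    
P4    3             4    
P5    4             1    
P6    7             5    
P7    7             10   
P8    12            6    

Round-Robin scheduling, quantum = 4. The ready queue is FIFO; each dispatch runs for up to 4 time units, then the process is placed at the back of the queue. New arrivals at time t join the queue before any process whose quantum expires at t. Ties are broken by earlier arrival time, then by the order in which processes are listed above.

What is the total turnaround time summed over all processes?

Timeline: | P1 0-4 | P2 4-8 | P3 8-12 | P4 12-16 | P5 16-17 | P6 17-21 | P7 21-25 | P2 25-29 | P8 29-33 | P3 33-34 | P6 34-35 | P7 35-39 | P2 39-41 | P8 41-43 | P7 43-45 |
Completion: P1=4  P2=41  P3=34  P4=16  P5=17  P6=35  P7=45  P8=43
Turnaround (C−A): P1=4  P2=41  P3=33  P4=13  P5=13  P6=28  P7=38  P8=31
Turnaround = completion − arrival: P1=4, P2=41, P3=33, P4=13, P5=13, P6=28, P7=38, P8=31
Total turnaround = 4 + 41 + 33 + 13 + 13 + 28 + 38 + 31 = 201

201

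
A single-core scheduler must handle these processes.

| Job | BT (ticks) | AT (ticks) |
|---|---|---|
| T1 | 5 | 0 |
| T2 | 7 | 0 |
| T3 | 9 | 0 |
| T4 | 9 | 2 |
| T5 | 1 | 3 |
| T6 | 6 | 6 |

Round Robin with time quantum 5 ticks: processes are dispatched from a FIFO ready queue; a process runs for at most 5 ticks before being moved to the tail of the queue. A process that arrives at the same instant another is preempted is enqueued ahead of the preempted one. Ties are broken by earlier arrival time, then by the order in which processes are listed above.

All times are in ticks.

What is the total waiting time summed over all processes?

111

Timeline: | T1 0-5 | T2 5-10 | T3 10-15 | T4 15-20 | T5 20-21 | T6 21-26 | T2 26-28 | T3 28-32 | T4 32-36 | T6 36-37 |
Completion: T1=5  T2=28  T3=32  T4=36  T5=21  T6=37
Turnaround (C−A): T1=5  T2=28  T3=32  T4=34  T5=18  T6=31
Waiting = turnaround − burst: T1=0, T2=21, T3=23, T4=25, T5=17, T6=25
Total waiting = 0 + 21 + 23 + 25 + 17 + 25 = 111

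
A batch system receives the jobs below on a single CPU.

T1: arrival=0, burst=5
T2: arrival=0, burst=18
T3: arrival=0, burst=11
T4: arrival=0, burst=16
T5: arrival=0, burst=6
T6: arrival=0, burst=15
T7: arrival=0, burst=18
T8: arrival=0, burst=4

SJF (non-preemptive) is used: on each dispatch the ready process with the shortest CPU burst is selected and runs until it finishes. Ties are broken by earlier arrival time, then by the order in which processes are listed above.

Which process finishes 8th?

Gantt: | T8 0-4 | T1 4-9 | T5 9-15 | T3 15-26 | T6 26-41 | T4 41-57 | T2 57-75 | T7 75-93 |
Completion: T1=9  T2=75  T3=26  T4=57  T5=15  T6=41  T7=93  T8=4
Turnaround (C−A): T1=9  T2=75  T3=26  T4=57  T5=15  T6=41  T7=93  T8=4
Finish order: T8 → T1 → T5 → T3 → T6 → T4 → T2 → T7

T7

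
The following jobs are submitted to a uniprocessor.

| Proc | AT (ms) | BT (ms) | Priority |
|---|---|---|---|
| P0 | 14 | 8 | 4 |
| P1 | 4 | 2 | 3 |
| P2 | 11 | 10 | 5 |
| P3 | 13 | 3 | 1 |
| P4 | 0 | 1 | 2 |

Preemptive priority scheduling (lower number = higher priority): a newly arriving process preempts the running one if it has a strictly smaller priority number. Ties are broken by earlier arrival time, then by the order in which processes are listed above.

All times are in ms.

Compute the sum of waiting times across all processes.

13

Gantt: | P4 0-1 | idle 1-4 | P1 4-6 | idle 6-11 | P2 11-13 | P3 13-16 | P0 16-24 | P2 24-32 |
Completion: P0=24  P1=6  P2=32  P3=16  P4=1
Waiting = turnaround − burst: P0=2, P1=0, P2=11, P3=0, P4=0
Total waiting = 2 + 0 + 11 + 0 + 0 = 13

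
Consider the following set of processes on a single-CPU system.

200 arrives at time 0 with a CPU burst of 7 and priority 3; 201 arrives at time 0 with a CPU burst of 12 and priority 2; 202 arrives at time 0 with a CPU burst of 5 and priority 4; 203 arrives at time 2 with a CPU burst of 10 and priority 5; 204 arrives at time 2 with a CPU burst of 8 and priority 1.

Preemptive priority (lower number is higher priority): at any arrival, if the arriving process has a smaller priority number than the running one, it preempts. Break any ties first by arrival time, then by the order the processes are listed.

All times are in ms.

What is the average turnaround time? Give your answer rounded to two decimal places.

Gantt: | 201 0-2 | 204 2-10 | 201 10-20 | 200 20-27 | 202 27-32 | 203 32-42 |
Completion: 200=27  201=20  202=32  203=42  204=10
Turnaround times: 200=27, 201=20, 202=32, 203=40, 204=8
Average turnaround = (27+20+32+40+8) / 5 = 127/5 = 25.40

25.40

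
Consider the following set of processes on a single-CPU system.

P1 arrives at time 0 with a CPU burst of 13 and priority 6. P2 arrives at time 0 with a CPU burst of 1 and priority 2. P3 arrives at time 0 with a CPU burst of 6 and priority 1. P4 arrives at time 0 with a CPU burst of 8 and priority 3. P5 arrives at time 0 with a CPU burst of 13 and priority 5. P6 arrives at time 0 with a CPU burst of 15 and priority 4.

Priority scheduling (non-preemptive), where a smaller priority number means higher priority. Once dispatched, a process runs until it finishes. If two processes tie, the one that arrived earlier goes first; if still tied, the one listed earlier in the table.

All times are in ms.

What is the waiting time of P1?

43

Schedule: | P3 0-6 | P2 6-7 | P4 7-15 | P6 15-30 | P5 30-43 | P1 43-56 |
Completion: P1=56  P2=7  P3=6  P4=15  P5=43  P6=30
Turnaround (C−A): P1=56  P2=7  P3=6  P4=15  P5=43  P6=30
Waiting(P1) = turnaround − burst = 56 − 13 = 43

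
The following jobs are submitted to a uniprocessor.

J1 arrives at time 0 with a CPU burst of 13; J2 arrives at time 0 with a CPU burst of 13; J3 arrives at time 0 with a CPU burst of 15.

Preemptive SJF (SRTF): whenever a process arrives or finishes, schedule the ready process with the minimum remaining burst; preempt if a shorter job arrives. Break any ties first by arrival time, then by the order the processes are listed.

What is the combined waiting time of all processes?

Gantt: | J1 0-13 | J2 13-26 | J3 26-41 |
Completion: J1=13  J2=26  J3=41
Turnaround (C−A): J1=13  J2=26  J3=41
Waiting = turnaround − burst: J1=0, J2=13, J3=26
Total waiting = 0 + 13 + 26 = 39

39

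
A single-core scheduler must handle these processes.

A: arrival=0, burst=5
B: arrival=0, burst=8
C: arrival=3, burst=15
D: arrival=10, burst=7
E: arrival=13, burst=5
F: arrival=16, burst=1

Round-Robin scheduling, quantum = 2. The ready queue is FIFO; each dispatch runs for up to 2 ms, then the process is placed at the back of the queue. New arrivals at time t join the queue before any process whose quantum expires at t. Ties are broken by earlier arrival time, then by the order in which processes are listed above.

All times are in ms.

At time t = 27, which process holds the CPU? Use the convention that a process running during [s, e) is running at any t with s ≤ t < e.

E

Schedule: | A 0-2 | B 2-4 | A 4-6 | C 6-8 | B 8-10 | A 10-11 | C 11-13 | D 13-15 | B 15-17 | E 17-19 | C 19-21 | D 21-23 | F 23-24 | B 24-26 | E 26-28 | C 28-30 | D 30-32 | E 32-33 | C 33-35 | D 35-36 | C 36-41 |
Completion: A=11  B=26  C=41  D=36  E=33  F=24
Turnaround (C−A): A=11  B=26  C=38  D=26  E=20  F=8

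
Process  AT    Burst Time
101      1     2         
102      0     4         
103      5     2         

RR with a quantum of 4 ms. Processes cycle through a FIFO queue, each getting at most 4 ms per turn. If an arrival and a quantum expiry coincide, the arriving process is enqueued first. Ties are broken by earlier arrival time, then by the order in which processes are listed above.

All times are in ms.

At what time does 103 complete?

8

Timeline: | 102 0-4 | 101 4-6 | 103 6-8 |
Completion: 101=6  102=4  103=8
Turnaround (C−A): 101=5  102=4  103=3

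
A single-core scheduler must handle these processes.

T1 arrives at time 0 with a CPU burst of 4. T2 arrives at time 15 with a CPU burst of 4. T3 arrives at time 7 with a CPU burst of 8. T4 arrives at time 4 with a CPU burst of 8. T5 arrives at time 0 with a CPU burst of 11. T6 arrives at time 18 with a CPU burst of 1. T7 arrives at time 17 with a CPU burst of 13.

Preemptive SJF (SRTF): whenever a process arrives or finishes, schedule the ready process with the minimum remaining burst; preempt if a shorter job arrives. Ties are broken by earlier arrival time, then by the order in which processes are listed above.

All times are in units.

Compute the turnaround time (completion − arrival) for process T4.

Timeline: | T1 0-4 | T4 4-12 | T3 12-15 | T2 15-19 | T6 19-20 | T3 20-25 | T5 25-36 | T7 36-49 |
Completion: T1=4  T2=19  T3=25  T4=12  T5=36  T6=20  T7=49
Turnaround(T4) = completion − arrival = 12 − 4 = 8

8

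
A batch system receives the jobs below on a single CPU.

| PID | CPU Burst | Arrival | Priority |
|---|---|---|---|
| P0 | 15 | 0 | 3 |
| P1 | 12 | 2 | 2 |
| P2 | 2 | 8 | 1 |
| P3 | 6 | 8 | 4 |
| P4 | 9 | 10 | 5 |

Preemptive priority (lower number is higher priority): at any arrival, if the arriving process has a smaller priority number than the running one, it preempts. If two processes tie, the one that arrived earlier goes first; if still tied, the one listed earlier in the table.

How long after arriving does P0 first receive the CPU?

0

Gantt: | P0 0-2 | P1 2-8 | P2 8-10 | P1 10-16 | P0 16-29 | P3 29-35 | P4 35-44 |
Completion: P0=29  P1=16  P2=10  P3=35  P4=44
Turnaround (C−A): P0=29  P1=14  P2=2  P3=27  P4=34
Response(P0) = first start − arrival = 0 − 0 = 0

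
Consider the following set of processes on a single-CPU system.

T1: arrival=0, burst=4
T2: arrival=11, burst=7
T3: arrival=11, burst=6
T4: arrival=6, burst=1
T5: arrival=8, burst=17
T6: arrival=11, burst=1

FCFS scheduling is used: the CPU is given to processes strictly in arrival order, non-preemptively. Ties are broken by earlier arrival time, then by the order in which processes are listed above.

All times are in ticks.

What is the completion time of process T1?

Timeline: | T1 0-4 | idle 4-6 | T4 6-7 | idle 7-8 | T5 8-25 | T2 25-32 | T3 32-38 | T6 38-39 |
Completion: T1=4  T2=32  T3=38  T4=7  T5=25  T6=39

4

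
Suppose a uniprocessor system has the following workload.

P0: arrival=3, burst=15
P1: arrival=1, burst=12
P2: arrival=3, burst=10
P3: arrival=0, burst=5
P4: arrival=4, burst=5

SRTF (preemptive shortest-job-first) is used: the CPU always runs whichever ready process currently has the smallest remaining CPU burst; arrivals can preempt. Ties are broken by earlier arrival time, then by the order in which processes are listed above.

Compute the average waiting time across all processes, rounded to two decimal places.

11.20

Timeline: | P3 0-5 | P4 5-10 | P2 10-20 | P1 20-32 | P0 32-47 |
Completion: P0=47  P1=32  P2=20  P3=5  P4=10
Waiting times: P0=29, P1=19, P2=7, P3=0, P4=1
Average waiting = (29+19+7+0+1) / 5 = 56/5 = 11.20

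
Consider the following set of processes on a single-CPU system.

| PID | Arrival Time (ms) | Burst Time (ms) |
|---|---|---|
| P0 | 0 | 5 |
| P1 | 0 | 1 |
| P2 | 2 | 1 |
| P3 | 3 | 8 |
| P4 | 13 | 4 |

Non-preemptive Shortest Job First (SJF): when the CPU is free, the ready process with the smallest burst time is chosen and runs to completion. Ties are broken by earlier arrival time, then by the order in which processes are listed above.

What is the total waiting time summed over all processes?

11

Timeline: | P1 0-1 | P0 1-6 | P2 6-7 | P3 7-15 | P4 15-19 |
Completion: P0=6  P1=1  P2=7  P3=15  P4=19
Turnaround (C−A): P0=6  P1=1  P2=5  P3=12  P4=6
Waiting = turnaround − burst: P0=1, P1=0, P2=4, P3=4, P4=2
Total waiting = 1 + 0 + 4 + 4 + 2 = 11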